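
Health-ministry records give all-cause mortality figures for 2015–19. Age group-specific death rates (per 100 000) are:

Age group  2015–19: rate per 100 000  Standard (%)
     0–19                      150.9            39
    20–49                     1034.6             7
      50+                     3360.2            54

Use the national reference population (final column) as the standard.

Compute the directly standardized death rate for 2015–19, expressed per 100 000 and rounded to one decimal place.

Standard weights: 0.39, 0.07, 0.54.
Standardized rate: 0.3900×150.9 + 0.0700×1034.6 + 0.5400×3360.2 = 1945.7810 per 100 000.

1945.8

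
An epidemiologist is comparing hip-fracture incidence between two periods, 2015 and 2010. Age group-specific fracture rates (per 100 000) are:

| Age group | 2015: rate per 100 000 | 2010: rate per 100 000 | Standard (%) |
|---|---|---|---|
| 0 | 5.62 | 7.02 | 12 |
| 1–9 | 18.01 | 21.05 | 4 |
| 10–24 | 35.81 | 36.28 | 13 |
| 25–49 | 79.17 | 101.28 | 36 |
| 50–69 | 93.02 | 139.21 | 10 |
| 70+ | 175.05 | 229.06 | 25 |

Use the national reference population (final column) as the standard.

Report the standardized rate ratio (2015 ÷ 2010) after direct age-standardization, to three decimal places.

0.768

Standard weights: 0.12, 0.04, 0.13, 0.36, 0.10, 0.25.
2015: 0.1200×5.62 + 0.0400×18.01 + 0.1300×35.81 + 0.3600×79.17 + 0.1000×93.02 + 0.2500×175.05 = 87.6158 per 100 000.
2010: 0.1200×7.02 + 0.0400×21.05 + 0.1300×36.28 + 0.3600×101.28 + 0.1000×139.21 + 0.2500×229.06 = 114.0476 per 100 000.
Ratio = 87.6158 ÷ 114.0476 = 0.76824.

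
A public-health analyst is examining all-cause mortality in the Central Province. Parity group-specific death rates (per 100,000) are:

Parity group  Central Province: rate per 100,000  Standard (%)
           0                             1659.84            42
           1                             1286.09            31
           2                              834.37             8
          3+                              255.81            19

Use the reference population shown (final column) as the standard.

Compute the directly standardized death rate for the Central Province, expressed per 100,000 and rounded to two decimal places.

1211.17

Standard weights: 0.42, 0.31, 0.08, 0.19.
Standardized rate: 0.4200×1659.84 + 0.3100×1286.09 + 0.0800×834.37 + 0.1900×255.81 = 1211.1742 per 100,000.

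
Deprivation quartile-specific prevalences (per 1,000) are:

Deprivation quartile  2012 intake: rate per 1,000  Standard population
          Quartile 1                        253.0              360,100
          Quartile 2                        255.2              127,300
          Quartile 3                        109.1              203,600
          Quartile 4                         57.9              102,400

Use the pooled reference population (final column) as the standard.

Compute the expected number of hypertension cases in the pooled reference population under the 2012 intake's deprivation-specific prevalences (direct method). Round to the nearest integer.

Expected hypertension cases = Σ (standard pop × deprivation-specific rate ÷ 1,000)
= 360,100×253.0/1,000 + 127,300×255.2/1,000 + 203,600×109.1/1,000 + 102,400×57.9/1,000
= 91105.30 + 32486.96 + 22212.76 + 5928.96 = 151733.98.

151734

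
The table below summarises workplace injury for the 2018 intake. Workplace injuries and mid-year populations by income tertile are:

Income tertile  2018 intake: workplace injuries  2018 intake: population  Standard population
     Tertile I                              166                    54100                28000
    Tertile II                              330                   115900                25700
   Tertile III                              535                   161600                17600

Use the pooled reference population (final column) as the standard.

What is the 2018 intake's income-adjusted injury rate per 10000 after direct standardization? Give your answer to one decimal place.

30.5

Income-specific rates per 10000 for the 2018 intake: 30.68, 28.47, 33.11.
Standard total = 71300; weights = 0.3927, 0.3604, 0.2468.
Standardized rate: 0.3927×30.68 + 0.3604×28.47 + 0.2468×33.11 = 30.4849 per 10000.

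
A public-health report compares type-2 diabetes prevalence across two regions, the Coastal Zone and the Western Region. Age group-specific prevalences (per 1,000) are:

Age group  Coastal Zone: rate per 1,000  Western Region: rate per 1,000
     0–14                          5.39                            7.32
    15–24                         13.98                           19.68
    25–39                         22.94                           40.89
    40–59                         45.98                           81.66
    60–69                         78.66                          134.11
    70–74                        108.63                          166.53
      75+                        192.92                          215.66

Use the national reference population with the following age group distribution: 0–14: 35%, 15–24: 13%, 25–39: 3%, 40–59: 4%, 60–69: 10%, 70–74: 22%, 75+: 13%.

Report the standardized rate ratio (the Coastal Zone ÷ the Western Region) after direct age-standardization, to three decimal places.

0.719

Standard weights: 0.35, 0.13, 0.03, 0.04, 0.10, 0.22, 0.13.
The Coastal Zone: 0.3500×5.39 + 0.1300×13.98 + 0.0300×22.94 + 0.0400×45.98 + 0.1000×78.66 + 0.2200×108.63 + 0.1300×192.92 = 63.0755 per 1,000.
The Western Region: 0.3500×7.32 + 0.1300×19.68 + 0.0300×40.89 + 0.0400×81.66 + 0.1000×134.11 + 0.2200×166.53 + 0.1300×215.66 = 87.6969 per 1,000.
Ratio = 63.0755 ÷ 87.6969 = 0.71924.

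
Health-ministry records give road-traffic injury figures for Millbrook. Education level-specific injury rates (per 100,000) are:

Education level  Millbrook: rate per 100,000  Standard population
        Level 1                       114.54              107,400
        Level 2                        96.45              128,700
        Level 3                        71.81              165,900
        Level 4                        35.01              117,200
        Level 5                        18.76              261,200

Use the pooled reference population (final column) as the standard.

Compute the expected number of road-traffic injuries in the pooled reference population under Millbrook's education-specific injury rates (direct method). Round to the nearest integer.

456

Expected road-traffic injuries = Σ (standard pop × education-specific rate ÷ 100,000)
= 107,400×114.54/100,000 + 128,700×96.45/100,000 + 165,900×71.81/100,000 + 117,200×35.01/100,000 + 261,200×18.76/100,000
= 123.02 + 124.13 + 119.13 + 41.03 + 49.00 = 456.31.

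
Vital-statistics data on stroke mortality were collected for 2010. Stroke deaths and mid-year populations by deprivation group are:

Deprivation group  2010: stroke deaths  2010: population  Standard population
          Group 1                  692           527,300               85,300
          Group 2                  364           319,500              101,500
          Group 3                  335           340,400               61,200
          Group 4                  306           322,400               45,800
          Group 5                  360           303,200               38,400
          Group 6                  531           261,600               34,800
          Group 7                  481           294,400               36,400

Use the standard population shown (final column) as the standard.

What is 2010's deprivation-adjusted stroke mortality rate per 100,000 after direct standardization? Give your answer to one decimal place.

125.7

Deprivation-specific rates per 100,000 for 2010: 131.23, 113.93, 98.41, 94.91, 118.73, 202.98, 163.38.
Standard total = 403,400; weights = 0.2115, 0.2516, 0.1517, 0.1135, 0.0952, 0.0863, 0.0902.
Standardized rate: 0.2115×131.23 + 0.2516×113.93 + 0.1517×98.41 + 0.1135×94.91 + 0.0952×118.73 + 0.0863×202.98 + 0.0902×163.38 = 125.6773 per 100,000.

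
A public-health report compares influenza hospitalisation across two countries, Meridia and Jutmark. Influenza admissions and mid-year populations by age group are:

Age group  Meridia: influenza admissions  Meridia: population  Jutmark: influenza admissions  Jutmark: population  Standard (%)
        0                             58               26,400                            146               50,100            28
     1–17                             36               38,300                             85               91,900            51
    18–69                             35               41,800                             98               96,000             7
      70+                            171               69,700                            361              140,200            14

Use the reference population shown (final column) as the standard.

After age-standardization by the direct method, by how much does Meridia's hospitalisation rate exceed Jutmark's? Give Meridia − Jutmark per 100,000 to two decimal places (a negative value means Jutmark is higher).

Age-specific rates per 100,000 for Meridia: 219.70, 93.99, 83.73, 245.34.
For Jutmark: 291.42, 92.49, 102.08, 257.49.
Standard weights: 0.28, 0.51, 0.07, 0.14.
Meridia: 0.2800×219.70 + 0.5100×93.99 + 0.0700×83.73 + 0.1400×245.34 = 149.6609 per 100,000.
Jutmark: 0.2800×291.42 + 0.5100×92.49 + 0.0700×102.08 + 0.1400×257.49 = 171.9620 per 100,000.
Difference = 149.6609 − 171.9620 = -22.3010.

-22.30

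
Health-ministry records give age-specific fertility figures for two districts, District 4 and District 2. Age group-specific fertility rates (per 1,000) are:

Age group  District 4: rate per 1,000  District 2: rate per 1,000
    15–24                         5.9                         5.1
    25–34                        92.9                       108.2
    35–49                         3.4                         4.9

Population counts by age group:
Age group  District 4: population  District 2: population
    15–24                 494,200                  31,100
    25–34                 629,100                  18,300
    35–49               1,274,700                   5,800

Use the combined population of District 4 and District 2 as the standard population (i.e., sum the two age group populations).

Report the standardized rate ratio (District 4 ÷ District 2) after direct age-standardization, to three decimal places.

0.856

Combined standard total = 2,453,200; weights = 0.2141, 0.2639, 0.5220.
District 4: 0.2141×5.9 + 0.2639×92.9 + 0.5220×3.4 = 27.5544 per 1,000.
District 2: 0.2141×5.1 + 0.2639×108.2 + 0.5220×4.9 = 32.2037 per 1,000.
Ratio = 27.5544 ÷ 32.2037 = 0.85563.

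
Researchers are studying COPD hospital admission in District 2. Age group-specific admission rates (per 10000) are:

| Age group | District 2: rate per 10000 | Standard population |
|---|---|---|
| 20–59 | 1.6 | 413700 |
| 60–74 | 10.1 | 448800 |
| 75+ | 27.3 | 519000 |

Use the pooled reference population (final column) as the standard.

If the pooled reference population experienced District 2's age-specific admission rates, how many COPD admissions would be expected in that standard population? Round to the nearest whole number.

1936

Expected COPD admissions = Σ (standard pop × age-specific rate ÷ 10000)
= 413700×1.6/10000 + 448800×10.1/10000 + 519000×27.3/10000
= 66.19 + 453.29 + 1416.87 = 1936.35.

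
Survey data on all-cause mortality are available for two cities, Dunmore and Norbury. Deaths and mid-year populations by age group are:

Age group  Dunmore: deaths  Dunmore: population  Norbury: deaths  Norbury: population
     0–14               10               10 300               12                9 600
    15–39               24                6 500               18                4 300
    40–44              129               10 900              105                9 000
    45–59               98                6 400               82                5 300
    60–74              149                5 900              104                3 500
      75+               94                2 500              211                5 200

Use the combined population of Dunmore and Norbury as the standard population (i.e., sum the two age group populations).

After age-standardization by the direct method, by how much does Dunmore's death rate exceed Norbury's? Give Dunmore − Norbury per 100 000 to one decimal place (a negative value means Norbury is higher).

Age-specific rates per 100 000 for Dunmore: 97.09, 369.23, 1183.49, 1531.25, 2525.42, 3760.00.
For Norbury: 125.00, 418.60, 1166.67, 1547.17, 2971.43, 4057.69.
Combined standard total = 79 400; weights = 0.2506, 0.1360, 0.2506, 0.1474, 0.1184, 0.0970.
Dunmore: 0.2506×97.09 + 0.1360×369.23 + 0.2506×1183.49 + 0.1474×1531.25 + 0.1184×2525.42 + 0.0970×3760.00 = 1260.4246 per 100 000.
Norbury: 0.2506×125.00 + 0.1360×418.60 + 0.2506×1166.67 + 0.1474×1547.17 + 0.1184×2971.43 + 0.0970×4057.69 = 1353.9376 per 100 000.
Difference = 1260.4246 − 1353.9376 = -93.5129.

-93.5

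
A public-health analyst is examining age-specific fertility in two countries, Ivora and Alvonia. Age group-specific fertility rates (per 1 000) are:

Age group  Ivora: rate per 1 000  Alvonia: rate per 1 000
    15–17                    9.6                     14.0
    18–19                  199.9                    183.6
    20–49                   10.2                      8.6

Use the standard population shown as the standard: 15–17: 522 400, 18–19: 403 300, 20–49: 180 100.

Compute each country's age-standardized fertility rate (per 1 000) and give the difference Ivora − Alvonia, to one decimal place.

Standard total = 1 105 800; weights = 0.4724, 0.3647, 0.1629.
Ivora: 0.4724×9.6 + 0.3647×199.9 + 0.1629×10.2 = 79.1027 per 1 000.
Alvonia: 0.4724×14.0 + 0.3647×183.6 + 0.1629×8.6 = 74.9759 per 1 000.
Difference = 79.1027 − 74.9759 = 4.1268.

4.1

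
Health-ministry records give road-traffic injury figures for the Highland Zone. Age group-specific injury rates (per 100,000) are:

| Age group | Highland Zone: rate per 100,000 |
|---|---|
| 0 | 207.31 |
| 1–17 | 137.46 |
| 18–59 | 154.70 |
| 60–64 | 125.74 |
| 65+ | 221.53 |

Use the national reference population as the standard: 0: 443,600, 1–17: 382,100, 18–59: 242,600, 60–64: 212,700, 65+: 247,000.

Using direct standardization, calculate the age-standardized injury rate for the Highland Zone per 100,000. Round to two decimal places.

172.43

Standard total = 1,528,000; weights = 0.2903, 0.2501, 0.1588, 0.1392, 0.1616.
Standardized rate: 0.2903×207.31 + 0.2501×137.46 + 0.1588×154.70 + 0.1392×125.74 + 0.1616×221.53 = 172.4340 per 100,000.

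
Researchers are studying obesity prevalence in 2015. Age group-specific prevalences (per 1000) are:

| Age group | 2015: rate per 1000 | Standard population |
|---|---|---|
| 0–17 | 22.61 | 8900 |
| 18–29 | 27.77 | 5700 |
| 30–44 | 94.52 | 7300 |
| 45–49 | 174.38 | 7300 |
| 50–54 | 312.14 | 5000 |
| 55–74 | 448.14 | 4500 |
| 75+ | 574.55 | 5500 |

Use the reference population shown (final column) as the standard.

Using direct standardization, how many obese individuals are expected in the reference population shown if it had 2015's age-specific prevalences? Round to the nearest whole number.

9060

Expected obese individuals = Σ (standard pop × age-specific rate ÷ 1000)
= 8900×22.61/1000 + 5700×27.77/1000 + 7300×94.52/1000 + 7300×174.38/1000 + 5000×312.14/1000 + 4500×448.14/1000 + 5500×574.55/1000
= 201.23 + 158.29 + 690.00 + 1272.97 + 1560.70 + 2016.63 + 3160.02 = 9059.84.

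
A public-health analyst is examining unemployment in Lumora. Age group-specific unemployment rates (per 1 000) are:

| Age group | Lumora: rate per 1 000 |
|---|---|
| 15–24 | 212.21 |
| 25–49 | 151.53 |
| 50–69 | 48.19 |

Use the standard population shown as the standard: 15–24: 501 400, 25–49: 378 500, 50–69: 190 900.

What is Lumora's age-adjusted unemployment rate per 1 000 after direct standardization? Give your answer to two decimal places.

161.52

Standard total = 1 070 800; weights = 0.4682, 0.3535, 0.1783.
Standardized rate: 0.4682×212.21 + 0.3535×151.53 + 0.1783×48.19 = 161.5201 per 1 000.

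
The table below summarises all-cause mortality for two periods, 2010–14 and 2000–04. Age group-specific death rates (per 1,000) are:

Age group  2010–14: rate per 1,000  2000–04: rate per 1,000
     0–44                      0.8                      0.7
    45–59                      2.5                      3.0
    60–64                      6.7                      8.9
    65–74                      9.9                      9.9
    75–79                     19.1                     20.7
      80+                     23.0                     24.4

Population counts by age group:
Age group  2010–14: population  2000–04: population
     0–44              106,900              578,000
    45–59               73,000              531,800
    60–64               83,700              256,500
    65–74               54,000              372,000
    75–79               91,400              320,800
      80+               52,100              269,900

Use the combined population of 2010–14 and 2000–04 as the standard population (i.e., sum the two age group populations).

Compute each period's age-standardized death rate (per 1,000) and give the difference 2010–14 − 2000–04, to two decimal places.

-0.75

Combined standard total = 2,790,100; weights = 0.2455, 0.2168, 0.1219, 0.1527, 0.1477, 0.1154.
2010–14: 0.2455×0.8 + 0.2168×2.5 + 0.1219×6.7 + 0.1527×9.9 + 0.1477×19.1 + 0.1154×23.0 = 8.5429 per 1,000.
2000–04: 0.2455×0.7 + 0.2168×3.0 + 0.1219×8.9 + 0.1527×9.9 + 0.1477×20.7 + 0.1154×24.4 = 9.2930 per 1,000.
Difference = 8.5429 − 9.2930 = -0.7500.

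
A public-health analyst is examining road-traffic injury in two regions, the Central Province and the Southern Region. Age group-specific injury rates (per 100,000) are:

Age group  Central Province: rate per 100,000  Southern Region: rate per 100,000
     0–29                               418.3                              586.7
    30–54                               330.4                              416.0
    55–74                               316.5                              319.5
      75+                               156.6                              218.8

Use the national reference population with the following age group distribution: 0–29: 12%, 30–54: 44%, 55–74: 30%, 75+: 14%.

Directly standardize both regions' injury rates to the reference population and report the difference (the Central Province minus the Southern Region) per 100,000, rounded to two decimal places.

-67.48

Standard weights: 0.12, 0.44, 0.30, 0.14.
The Central Province: 0.1200×418.3 + 0.4400×330.4 + 0.3000×316.5 + 0.1400×156.6 = 312.4460 per 100,000.
The Southern Region: 0.1200×586.7 + 0.4400×416.0 + 0.3000×319.5 + 0.1400×218.8 = 379.9260 per 100,000.
Difference = 312.4460 − 379.9260 = -67.4800.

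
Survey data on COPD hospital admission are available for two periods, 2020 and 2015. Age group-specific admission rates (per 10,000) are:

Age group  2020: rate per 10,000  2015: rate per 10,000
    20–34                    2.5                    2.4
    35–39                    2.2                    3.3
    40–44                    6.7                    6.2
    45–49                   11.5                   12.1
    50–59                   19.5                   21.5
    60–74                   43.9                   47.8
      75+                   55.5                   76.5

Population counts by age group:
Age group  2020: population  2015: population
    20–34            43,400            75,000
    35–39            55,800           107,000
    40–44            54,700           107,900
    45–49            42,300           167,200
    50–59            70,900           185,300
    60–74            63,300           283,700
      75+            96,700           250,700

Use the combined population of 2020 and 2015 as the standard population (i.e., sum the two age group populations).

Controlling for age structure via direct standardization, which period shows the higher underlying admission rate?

Combined standard total = 1,603,900; weights = 0.0738, 0.1015, 0.1014, 0.1306, 0.1597, 0.2163, 0.2166.
2020: 0.0738×2.5 + 0.1015×2.2 + 0.1014×6.7 + 0.1306×11.5 + 0.1597×19.5 + 0.2163×43.9 + 0.2166×55.5 = 27.2229 per 10,000.
2015: 0.0738×2.4 + 0.1015×3.3 + 0.1014×6.2 + 0.1306×12.1 + 0.1597×21.5 + 0.2163×47.8 + 0.2166×76.5 = 33.0666 per 10,000.

2015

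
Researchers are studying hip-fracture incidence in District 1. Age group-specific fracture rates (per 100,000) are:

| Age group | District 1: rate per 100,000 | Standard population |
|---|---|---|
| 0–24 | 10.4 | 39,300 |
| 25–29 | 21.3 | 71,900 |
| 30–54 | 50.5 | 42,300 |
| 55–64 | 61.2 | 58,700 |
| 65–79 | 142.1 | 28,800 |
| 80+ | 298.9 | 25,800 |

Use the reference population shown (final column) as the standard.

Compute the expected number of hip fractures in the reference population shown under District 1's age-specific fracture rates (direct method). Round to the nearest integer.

Expected hip fractures = Σ (standard pop × age-specific rate ÷ 100,000)
= 39,300×10.4/100,000 + 71,900×21.3/100,000 + 42,300×50.5/100,000 + 58,700×61.2/100,000 + 28,800×142.1/100,000 + 25,800×298.9/100,000
= 4.09 + 15.31 + 21.36 + 35.92 + 40.92 + 77.12 = 194.73.

195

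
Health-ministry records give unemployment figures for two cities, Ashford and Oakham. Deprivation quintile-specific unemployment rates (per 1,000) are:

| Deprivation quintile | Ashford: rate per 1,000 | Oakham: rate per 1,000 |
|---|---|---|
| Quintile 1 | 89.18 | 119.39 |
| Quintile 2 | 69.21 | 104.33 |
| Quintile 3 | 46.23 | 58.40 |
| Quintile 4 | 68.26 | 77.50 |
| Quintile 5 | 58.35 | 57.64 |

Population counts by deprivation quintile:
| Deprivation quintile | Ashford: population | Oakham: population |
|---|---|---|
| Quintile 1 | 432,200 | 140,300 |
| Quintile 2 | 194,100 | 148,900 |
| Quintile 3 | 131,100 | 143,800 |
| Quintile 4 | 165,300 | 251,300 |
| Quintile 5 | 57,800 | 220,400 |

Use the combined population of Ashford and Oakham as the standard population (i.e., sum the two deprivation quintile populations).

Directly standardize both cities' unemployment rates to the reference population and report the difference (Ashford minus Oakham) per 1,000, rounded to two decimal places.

-19.28

Combined standard total = 1,885,200; weights = 0.3037, 0.1819, 0.1458, 0.2210, 0.1476.
Ashford: 0.3037×89.18 + 0.1819×69.21 + 0.1458×46.23 + 0.2210×68.26 + 0.1476×58.35 = 70.1110 per 1,000.
Oakham: 0.3037×119.39 + 0.1819×104.33 + 0.1458×58.40 + 0.2210×77.50 + 0.1476×57.64 = 89.3868 per 1,000.
Difference = 70.1110 − 89.3868 = -19.2758.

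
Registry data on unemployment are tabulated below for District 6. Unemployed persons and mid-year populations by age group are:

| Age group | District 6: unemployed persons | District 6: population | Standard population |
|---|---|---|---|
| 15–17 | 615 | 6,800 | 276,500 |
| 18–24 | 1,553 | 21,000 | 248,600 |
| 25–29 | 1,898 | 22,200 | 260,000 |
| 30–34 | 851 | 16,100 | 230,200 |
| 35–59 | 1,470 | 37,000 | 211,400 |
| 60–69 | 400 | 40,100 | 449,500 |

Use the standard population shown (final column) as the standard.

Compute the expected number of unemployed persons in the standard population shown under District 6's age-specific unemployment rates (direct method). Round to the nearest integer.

90671

Age-specific rates per 1,000 for District 6: 90.441, 73.952, 85.495, 52.857, 39.730, 9.975.
Expected unemployed persons = Σ (standard pop × age-specific rate ÷ 1,000)
= 276,500×90.441/1,000 + 248,600×73.952/1,000 + 260,000×85.495/1,000 + 230,200×52.857/1,000 + 211,400×39.730/1,000 + 449,500×9.975/1,000
= 25006.99 + 18384.56 + 22228.83 + 12167.71 + 8398.86 + 4483.79 = 90670.75.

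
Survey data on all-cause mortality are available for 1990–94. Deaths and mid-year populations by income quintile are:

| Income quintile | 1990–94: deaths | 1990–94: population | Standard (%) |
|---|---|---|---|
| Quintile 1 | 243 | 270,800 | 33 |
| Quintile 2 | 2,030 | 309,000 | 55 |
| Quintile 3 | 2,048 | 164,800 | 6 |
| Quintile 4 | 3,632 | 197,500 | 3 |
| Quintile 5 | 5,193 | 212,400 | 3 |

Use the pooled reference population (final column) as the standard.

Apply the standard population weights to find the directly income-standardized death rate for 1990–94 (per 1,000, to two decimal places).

5.94

Income-specific rates per 1,000 for 1990–94: 0.897, 6.570, 12.427, 18.390, 24.449.
Standard weights: 0.33, 0.55, 0.06, 0.03, 0.03.
Standardized rate: 0.3300×0.897 + 0.5500×6.570 + 0.0600×12.427 + 0.0300×18.390 + 0.0300×24.449 = 5.9402 per 1,000.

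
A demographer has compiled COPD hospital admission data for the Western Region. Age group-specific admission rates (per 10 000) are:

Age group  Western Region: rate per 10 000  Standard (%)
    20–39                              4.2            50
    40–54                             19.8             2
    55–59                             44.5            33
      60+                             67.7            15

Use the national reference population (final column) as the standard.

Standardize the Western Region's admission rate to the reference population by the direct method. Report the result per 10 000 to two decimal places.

27.34

Standard weights: 0.50, 0.02, 0.33, 0.15.
Standardized rate: 0.5000×4.2 + 0.0200×19.8 + 0.3300×44.5 + 0.1500×67.7 = 27.3360 per 10 000.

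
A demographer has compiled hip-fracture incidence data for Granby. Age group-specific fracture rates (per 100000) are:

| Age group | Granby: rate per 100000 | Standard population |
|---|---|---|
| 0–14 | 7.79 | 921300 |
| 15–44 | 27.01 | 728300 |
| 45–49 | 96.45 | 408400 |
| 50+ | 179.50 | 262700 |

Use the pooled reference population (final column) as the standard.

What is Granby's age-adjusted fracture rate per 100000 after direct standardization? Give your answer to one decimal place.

Standard total = 2320700; weights = 0.3970, 0.3138, 0.1760, 0.1132.
Standardized rate: 0.3970×7.79 + 0.3138×27.01 + 0.1760×96.45 + 0.1132×179.50 = 48.8616 per 100000.

48.9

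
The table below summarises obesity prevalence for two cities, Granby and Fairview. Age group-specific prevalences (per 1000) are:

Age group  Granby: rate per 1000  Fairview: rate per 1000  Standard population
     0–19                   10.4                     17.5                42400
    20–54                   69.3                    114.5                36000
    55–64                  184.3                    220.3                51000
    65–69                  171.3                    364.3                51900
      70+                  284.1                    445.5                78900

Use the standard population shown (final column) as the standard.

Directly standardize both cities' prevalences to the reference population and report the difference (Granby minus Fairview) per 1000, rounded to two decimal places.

-101.90

Standard total = 260200; weights = 0.1630, 0.1384, 0.1960, 0.1995, 0.3032.
Granby: 0.1630×10.4 + 0.1384×69.3 + 0.1960×184.3 + 0.1995×171.3 + 0.3032×284.1 = 167.7211 per 1000.
Fairview: 0.1630×17.5 + 0.1384×114.5 + 0.1960×220.3 + 0.1995×364.3 + 0.3032×445.5 = 269.6250 per 1000.
Difference = 167.7211 − 269.6250 = -101.9039.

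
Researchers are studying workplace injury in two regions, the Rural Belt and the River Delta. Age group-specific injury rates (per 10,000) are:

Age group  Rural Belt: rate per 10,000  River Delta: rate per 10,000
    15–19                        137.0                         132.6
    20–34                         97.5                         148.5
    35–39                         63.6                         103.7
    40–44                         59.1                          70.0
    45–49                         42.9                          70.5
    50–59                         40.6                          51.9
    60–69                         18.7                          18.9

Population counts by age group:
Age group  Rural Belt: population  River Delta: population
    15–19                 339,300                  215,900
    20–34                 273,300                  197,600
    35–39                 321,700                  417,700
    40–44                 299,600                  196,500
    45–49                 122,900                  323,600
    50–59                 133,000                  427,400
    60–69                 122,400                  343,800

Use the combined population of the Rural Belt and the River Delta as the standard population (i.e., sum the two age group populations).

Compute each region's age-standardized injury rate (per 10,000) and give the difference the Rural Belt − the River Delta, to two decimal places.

-20.18

Combined standard total = 3,734,700; weights = 0.1487, 0.1261, 0.1980, 0.1328, 0.1196, 0.1501, 0.1248.
The Rural Belt: 0.1487×137.0 + 0.1261×97.5 + 0.1980×63.6 + 0.1328×59.1 + 0.1196×42.9 + 0.1501×40.6 + 0.1248×18.7 = 66.6574 per 10,000.
The River Delta: 0.1487×132.6 + 0.1261×148.5 + 0.1980×103.7 + 0.1328×70.0 + 0.1196×70.5 + 0.1501×51.9 + 0.1248×18.9 = 86.8410 per 10,000.
Difference = 66.6574 − 86.8410 = -20.1836.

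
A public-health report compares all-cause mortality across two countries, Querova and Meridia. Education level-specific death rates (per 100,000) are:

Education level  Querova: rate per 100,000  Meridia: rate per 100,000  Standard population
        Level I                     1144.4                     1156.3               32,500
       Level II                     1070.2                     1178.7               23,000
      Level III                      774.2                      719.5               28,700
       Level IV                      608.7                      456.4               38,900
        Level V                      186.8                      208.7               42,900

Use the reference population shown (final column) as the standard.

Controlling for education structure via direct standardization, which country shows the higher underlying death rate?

Querova

Standard total = 166,000; weights = 0.1958, 0.1386, 0.1729, 0.2343, 0.2584.
Querova: 0.1958×1144.4 + 0.1386×1070.2 + 0.1729×774.2 + 0.2343×608.7 + 0.2584×186.8 = 697.1042 per 100,000.
Meridia: 0.1958×1156.3 + 0.1386×1178.7 + 0.1729×719.5 + 0.2343×456.4 + 0.2584×208.7 = 674.9801 per 100,000.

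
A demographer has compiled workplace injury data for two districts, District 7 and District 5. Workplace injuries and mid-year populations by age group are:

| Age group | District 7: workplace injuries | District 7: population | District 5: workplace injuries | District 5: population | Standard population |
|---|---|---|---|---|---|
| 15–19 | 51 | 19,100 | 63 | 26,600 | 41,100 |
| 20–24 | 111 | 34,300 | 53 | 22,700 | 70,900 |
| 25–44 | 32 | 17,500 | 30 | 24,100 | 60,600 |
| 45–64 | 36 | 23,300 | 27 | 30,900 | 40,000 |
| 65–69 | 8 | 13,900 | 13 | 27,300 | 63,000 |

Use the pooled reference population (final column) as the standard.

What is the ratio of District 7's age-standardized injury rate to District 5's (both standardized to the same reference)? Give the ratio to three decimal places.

1.359

Age-specific rates per 10,000 for District 7: 26.70, 32.36, 18.29, 15.45, 5.76.
For District 5: 23.68, 23.35, 12.45, 8.74, 4.76.
Standard total = 275,600; weights = 0.1491, 0.2573, 0.2199, 0.1451, 0.2286.
District 7: 0.1491×26.70 + 0.2573×32.36 + 0.2199×18.29 + 0.1451×15.45 + 0.2286×5.76 = 19.8861 per 10,000.
District 5: 0.1491×23.68 + 0.2573×23.35 + 0.2199×12.45 + 0.1451×8.74 + 0.2286×4.76 = 14.6323 per 10,000.
Ratio = 19.8861 ÷ 14.6323 = 1.35905.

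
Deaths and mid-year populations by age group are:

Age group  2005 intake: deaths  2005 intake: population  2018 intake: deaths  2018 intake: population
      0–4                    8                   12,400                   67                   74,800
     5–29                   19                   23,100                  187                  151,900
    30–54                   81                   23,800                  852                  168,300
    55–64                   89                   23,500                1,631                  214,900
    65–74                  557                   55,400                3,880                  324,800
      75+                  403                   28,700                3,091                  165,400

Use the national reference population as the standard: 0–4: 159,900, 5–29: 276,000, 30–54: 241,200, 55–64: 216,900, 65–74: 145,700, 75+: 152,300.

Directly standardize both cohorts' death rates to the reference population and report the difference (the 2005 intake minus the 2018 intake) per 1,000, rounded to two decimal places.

Age-specific rates per 1,000 for the 2005 intake: 0.645, 0.823, 3.403, 3.787, 10.054, 14.042.
For the 2018 intake: 0.896, 1.231, 5.062, 7.590, 11.946, 18.688.
Standard total = 1,192,000; weights = 0.1341, 0.2315, 0.2023, 0.1820, 0.1222, 0.1278.
The 2005 intake: 0.1341×0.645 + 0.2315×0.823 + 0.2023×3.403 + 0.1820×3.787 + 0.1222×10.054 + 0.1278×14.042 = 4.6778 per 1,000.
The 2018 intake: 0.1341×0.896 + 0.2315×1.231 + 0.2023×5.062 + 0.1820×7.590 + 0.1222×11.946 + 0.1278×18.688 = 6.6585 per 1,000.
Difference = 4.6778 − 6.6585 = -1.9807.

-1.98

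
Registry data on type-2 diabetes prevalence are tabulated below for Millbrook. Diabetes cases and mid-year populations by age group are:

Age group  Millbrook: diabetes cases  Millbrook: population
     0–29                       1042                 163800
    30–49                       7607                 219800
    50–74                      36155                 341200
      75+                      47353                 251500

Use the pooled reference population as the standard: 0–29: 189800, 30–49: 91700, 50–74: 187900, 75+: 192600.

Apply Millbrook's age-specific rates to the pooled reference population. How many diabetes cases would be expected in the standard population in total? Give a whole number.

60555

Age-specific rates per 1000 for Millbrook: 6.361, 34.609, 105.964, 188.282.
Expected diabetes cases = Σ (standard pop × age-specific rate ÷ 1000)
= 189800×6.361/1000 + 91700×34.609/1000 + 187900×105.964/1000 + 192600×188.282/1000
= 1207.40 + 3173.62 + 19910.68 + 36263.17 = 60554.87.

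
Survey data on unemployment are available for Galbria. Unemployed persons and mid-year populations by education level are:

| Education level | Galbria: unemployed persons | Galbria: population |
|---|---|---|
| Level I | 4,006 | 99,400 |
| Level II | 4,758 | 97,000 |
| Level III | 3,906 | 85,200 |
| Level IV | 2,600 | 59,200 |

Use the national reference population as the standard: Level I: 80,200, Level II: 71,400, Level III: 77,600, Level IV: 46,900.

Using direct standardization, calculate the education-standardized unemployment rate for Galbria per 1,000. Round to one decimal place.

44.7

Education-specific rates per 1,000 for Galbria: 40.302, 49.052, 45.845, 43.919.
Standard total = 276,100; weights = 0.2905, 0.2586, 0.2811, 0.1699.
Standardized rate: 0.2905×40.302 + 0.2586×49.052 + 0.2811×45.845 + 0.1699×43.919 = 44.7369 per 1,000.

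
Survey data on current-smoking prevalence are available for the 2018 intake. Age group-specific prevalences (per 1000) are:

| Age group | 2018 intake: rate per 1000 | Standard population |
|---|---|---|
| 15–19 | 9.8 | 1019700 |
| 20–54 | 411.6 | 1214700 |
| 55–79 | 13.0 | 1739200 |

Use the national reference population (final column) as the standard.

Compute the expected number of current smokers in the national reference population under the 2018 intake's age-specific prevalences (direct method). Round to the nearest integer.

Expected current smokers = Σ (standard pop × age-specific rate ÷ 1000)
= 1019700×9.8/1000 + 1214700×411.6/1000 + 1739200×13.0/1000
= 9993.06 + 499970.52 + 22609.60 = 532573.18.

532573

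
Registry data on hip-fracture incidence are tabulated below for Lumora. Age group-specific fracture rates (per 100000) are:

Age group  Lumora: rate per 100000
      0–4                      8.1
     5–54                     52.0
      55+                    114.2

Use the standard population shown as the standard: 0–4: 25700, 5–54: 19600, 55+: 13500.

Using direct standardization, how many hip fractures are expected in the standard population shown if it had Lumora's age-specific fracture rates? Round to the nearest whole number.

Expected hip fractures = Σ (standard pop × age-specific rate ÷ 100000)
= 25700×8.1/100000 + 19600×52.0/100000 + 13500×114.2/100000
= 2.08 + 10.19 + 15.42 = 27.69.

28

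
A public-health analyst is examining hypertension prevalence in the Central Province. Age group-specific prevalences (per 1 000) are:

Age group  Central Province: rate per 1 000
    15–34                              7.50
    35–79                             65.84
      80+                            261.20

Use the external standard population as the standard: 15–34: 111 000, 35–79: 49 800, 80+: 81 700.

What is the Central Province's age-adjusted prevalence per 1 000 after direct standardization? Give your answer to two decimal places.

104.95

Standard total = 242 500; weights = 0.4577, 0.2054, 0.3369.
Standardized rate: 0.4577×7.50 + 0.2054×65.84 + 0.3369×261.20 = 104.9541 per 1 000.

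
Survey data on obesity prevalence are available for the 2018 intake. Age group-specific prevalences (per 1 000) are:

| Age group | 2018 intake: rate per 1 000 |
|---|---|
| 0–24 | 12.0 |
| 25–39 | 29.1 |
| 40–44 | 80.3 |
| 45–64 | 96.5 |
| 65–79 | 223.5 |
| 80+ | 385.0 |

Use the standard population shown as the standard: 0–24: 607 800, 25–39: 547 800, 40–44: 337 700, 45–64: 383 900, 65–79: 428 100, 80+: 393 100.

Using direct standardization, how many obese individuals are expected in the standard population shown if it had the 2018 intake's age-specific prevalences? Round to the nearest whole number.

Expected obese individuals = Σ (standard pop × age-specific rate ÷ 1 000)
= 607 800×12.0/1 000 + 547 800×29.1/1 000 + 337 700×80.3/1 000 + 383 900×96.5/1 000 + 428 100×223.5/1 000 + 393 100×385.0/1 000
= 7293.60 + 15940.98 + 27117.31 + 37046.35 + 95680.35 + 151343.50 = 334422.09.

334422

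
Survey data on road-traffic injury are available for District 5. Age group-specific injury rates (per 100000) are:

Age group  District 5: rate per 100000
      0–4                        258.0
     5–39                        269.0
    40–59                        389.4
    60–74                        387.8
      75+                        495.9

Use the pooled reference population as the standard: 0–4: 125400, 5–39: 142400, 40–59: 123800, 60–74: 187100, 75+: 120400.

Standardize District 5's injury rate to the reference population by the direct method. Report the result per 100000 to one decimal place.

359.2

Standard total = 699100; weights = 0.1794, 0.2037, 0.1771, 0.2676, 0.1722.
Standardized rate: 0.1794×258.0 + 0.2037×269.0 + 0.1771×389.4 + 0.2676×387.8 + 0.1722×495.9 = 359.2194 per 100000.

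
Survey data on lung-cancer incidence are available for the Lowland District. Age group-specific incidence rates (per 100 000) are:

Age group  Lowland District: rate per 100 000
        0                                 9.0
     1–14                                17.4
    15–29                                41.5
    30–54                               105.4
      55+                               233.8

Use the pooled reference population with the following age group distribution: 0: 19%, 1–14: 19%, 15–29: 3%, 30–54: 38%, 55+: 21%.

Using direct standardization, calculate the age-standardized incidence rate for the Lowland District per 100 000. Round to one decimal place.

Standard weights: 0.19, 0.19, 0.03, 0.38, 0.21.
Standardized rate: 0.1900×9.0 + 0.1900×17.4 + 0.0300×41.5 + 0.3800×105.4 + 0.2100×233.8 = 95.4110 per 100 000.

95.4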